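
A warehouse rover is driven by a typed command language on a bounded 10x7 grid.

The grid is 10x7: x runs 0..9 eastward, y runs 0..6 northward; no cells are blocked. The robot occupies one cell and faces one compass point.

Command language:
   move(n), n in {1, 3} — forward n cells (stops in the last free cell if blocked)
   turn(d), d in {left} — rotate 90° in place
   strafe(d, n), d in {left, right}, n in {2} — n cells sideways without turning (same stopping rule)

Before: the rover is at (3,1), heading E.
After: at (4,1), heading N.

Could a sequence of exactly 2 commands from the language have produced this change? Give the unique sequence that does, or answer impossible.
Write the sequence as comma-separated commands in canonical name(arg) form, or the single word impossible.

move(1), turn(left)

key: position moved to (4,1) AND the heading swung to N — translation plus rotation needed
start: at (3,1), heading E
step 1 (move(1)): at (4,1), heading E
step 2 (turn(left)): at (4,1), heading N
no other 2-command option fits: unique.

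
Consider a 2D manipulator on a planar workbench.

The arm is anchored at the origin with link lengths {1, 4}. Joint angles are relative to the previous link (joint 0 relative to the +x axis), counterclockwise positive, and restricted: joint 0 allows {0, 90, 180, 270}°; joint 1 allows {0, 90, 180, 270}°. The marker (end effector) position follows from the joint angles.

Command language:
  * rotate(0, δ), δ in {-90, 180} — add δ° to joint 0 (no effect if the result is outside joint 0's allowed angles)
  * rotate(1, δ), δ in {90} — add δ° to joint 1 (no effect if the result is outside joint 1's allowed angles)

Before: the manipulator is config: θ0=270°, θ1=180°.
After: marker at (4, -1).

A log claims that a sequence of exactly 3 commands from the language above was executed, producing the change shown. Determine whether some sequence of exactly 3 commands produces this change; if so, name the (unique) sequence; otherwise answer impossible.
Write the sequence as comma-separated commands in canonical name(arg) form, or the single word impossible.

rotate(1, 90), rotate(1, 90), rotate(1, 90)

start: config: θ0=270°, θ1=180°
step 1 (rotate(1, 90)): config: θ0=270°, θ1=270°
step 2 (rotate(1, 90)): config: θ0=270°, θ1=0°
step 3 (rotate(1, 90)): config: θ0=270°, θ1=90°
uniquely the one of 27 3-step routes that fits.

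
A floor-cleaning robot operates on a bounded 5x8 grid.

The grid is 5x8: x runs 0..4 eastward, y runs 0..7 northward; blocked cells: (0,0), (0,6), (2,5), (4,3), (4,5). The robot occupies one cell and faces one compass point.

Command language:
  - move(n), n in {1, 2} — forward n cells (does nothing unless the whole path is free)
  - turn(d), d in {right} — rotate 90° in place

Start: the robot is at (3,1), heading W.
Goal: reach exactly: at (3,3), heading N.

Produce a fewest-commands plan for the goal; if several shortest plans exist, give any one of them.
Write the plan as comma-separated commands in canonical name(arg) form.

from: at (3,1), heading W
step 1 (turn(right)): at (3,1), heading N
step 2 (move(2)): at (3,3), heading N
shorter routes all fall short; 2 is best.

turn(right), move(2)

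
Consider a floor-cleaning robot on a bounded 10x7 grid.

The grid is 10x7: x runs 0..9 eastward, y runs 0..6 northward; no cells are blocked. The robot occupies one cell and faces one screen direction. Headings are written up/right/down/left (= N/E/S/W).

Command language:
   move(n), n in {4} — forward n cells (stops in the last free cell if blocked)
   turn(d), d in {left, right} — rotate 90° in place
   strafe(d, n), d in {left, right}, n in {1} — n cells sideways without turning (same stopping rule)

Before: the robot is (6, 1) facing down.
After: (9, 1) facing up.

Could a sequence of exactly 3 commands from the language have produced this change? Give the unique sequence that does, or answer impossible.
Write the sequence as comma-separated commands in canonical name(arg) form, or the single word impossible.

key: position moved to (9,1) AND the heading swung to N — translation plus rotation needed
begin: (6, 1) facing down
[1] after turn(left): (6, 1) facing right
[2] after move(4): (9, 1) facing right
[3] after turn(left): (9, 1) facing up
uniquely the one of 125 3-step routes that fits.

turn(left), move(4), turn(left)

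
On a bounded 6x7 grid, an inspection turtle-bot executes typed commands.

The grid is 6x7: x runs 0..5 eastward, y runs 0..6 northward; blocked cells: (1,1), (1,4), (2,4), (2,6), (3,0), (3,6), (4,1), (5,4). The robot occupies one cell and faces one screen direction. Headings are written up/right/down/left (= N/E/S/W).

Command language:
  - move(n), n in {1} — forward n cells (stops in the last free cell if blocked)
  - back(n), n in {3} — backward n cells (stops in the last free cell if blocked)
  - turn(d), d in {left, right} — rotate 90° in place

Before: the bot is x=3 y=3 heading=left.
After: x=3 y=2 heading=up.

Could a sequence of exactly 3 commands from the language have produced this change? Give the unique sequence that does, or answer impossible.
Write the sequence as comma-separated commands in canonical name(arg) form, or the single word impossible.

key: running move(1) before turn(right) would end elsewhere — order is forced
initial: x=3 y=3 heading=left
[1] after turn(right): x=3 y=3 heading=up
[2] after back(3): x=3 y=1 heading=up
[3] after move(1): x=3 y=2 heading=up
uniquely the one of 64 3-step routes that fits.

turn(right), back(3), move(1)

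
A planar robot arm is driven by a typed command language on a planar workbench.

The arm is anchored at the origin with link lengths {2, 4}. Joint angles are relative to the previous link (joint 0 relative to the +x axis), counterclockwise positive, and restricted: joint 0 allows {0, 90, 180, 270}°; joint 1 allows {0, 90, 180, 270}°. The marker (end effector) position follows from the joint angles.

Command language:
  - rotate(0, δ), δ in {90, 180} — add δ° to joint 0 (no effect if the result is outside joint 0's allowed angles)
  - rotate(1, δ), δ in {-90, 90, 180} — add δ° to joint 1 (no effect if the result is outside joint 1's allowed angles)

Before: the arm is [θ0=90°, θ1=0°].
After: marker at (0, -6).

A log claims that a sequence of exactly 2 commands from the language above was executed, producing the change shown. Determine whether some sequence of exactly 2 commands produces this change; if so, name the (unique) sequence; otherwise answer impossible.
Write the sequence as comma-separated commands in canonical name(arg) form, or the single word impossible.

rotate(0, 90), rotate(0, 90)

from: [θ0=90°, θ1=0°]
1. rotate(0, 90) → [θ0=180°, θ1=0°]
2. rotate(0, 90) → [θ0=270°, θ1=0°]
all 25 alternatives checked — unique.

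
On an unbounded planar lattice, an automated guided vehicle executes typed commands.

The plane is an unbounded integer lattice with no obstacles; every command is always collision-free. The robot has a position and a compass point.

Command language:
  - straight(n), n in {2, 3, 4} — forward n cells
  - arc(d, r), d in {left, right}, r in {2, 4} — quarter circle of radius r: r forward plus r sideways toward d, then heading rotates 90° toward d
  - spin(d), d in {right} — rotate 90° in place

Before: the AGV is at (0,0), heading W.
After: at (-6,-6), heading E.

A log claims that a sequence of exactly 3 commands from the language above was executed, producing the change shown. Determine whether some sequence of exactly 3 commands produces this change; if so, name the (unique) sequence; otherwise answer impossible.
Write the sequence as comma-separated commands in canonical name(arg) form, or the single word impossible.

straight(4), arc(left, 4), arc(left, 2)

key: running arc(left, 2) before straight(4) would end elsewhere — order is forced
initial: at (0,0), heading W
step 1 (straight(4)): at (-4,0), heading W
step 2 (arc(left, 4)): at (-8,-4), heading S
step 3 (arc(left, 2)): at (-6,-6), heading E
no other 3-command option fits: unique.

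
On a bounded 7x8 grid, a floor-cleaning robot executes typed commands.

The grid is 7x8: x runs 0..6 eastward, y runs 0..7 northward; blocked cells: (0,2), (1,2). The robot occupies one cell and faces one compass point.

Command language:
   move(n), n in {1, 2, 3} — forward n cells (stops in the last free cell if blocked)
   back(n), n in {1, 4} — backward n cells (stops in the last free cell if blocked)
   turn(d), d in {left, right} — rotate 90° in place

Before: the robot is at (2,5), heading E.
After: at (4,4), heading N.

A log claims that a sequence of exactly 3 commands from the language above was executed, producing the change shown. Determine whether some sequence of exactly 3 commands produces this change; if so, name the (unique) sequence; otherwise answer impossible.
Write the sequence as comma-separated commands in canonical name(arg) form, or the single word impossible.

move(2), turn(left), back(1)

key: position moved to (4,4) AND the heading swung to N — translation plus rotation needed
begin: at (2,5), heading E
t=1 move(2) ⇒ at (4,5), heading E
t=2 turn(left) ⇒ at (4,5), heading N
t=3 back(1) ⇒ at (4,4), heading N
no other 3-command option fits: unique.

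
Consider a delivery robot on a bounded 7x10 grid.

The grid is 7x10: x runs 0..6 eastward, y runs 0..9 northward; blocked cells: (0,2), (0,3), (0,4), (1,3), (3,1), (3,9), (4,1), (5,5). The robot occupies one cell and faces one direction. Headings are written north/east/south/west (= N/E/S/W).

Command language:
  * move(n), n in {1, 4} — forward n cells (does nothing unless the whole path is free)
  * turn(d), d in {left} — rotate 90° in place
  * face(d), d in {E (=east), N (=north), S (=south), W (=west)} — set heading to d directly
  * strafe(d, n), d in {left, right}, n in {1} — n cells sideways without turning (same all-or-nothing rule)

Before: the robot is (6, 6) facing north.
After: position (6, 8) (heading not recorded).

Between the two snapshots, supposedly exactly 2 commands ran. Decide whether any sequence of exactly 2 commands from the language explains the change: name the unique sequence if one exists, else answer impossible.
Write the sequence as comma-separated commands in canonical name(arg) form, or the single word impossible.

start: (6, 6) facing north
t=1 move(1) ⇒ (6, 7) facing north
t=2 move(1) ⇒ (6, 8) facing north
uniquely the one of 81 2-step routes that fits.

move(1), move(1)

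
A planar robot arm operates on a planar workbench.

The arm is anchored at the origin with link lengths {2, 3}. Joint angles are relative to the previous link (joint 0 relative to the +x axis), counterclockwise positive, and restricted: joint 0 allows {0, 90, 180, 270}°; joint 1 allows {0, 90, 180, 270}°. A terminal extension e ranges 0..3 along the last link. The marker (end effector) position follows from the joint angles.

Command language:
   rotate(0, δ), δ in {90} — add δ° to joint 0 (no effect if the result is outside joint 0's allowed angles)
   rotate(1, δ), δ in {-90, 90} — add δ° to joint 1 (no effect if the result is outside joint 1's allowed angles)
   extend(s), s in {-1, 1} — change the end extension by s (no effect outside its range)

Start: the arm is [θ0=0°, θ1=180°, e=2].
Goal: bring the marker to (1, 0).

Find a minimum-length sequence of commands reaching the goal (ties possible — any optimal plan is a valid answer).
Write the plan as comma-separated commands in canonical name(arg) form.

extend(-1), extend(-1), rotate(0, 90), rotate(0, 90)

t0: [θ0=0°, θ1=180°, e=2]
1. extend(-1) → [θ0=0°, θ1=180°, e=1]
2. extend(-1) → [θ0=0°, θ1=180°, e=0]
3. rotate(0, 90) → [θ0=90°, θ1=180°, e=0]
4. rotate(0, 90) → [θ0=180°, θ1=180°, e=0]
shorter routes all fall short; 4 is best.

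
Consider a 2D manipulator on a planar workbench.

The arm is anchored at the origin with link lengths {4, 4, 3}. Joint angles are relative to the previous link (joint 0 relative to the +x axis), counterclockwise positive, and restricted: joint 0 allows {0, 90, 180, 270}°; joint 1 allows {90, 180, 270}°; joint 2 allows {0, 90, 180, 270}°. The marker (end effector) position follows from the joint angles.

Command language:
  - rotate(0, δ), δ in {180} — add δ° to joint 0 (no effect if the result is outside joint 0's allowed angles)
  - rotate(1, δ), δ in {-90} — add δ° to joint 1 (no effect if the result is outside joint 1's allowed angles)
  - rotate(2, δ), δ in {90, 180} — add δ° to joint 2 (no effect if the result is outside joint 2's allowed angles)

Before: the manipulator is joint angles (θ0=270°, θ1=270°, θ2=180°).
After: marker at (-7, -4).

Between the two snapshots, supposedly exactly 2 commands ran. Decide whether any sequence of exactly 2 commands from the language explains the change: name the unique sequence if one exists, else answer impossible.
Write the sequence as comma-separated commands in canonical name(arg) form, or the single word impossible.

rotate(2, 90), rotate(2, 90)

t0: joint angles (θ0=270°, θ1=270°, θ2=180°)
1. rotate(2, 90) → joint angles (θ0=270°, θ1=270°, θ2=270°)
2. rotate(2, 90) → joint angles (θ0=270°, θ1=270°, θ2=0°)
no rival 2-sequence matches.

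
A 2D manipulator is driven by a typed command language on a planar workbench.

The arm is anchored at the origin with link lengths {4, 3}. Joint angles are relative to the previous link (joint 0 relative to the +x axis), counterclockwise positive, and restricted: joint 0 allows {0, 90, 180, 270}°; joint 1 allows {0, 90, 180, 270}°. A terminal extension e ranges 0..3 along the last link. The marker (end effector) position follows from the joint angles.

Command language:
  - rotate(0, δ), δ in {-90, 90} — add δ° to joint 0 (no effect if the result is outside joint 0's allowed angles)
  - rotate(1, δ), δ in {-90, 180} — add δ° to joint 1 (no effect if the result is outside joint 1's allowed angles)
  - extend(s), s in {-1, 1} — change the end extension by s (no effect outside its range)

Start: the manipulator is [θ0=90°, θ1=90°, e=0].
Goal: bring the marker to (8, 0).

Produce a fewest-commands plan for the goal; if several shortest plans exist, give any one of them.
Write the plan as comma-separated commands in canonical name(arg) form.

initial: [θ0=90°, θ1=90°, e=0]
[1] after rotate(1, -90): [θ0=90°, θ1=0°, e=0]
[2] after rotate(0, -90): [θ0=0°, θ1=0°, e=0]
[3] after extend(1): [θ0=0°, θ1=0°, e=1]
nothing shorter than 3 reaches the goal.

rotate(1, -90), rotate(0, -90), extend(1)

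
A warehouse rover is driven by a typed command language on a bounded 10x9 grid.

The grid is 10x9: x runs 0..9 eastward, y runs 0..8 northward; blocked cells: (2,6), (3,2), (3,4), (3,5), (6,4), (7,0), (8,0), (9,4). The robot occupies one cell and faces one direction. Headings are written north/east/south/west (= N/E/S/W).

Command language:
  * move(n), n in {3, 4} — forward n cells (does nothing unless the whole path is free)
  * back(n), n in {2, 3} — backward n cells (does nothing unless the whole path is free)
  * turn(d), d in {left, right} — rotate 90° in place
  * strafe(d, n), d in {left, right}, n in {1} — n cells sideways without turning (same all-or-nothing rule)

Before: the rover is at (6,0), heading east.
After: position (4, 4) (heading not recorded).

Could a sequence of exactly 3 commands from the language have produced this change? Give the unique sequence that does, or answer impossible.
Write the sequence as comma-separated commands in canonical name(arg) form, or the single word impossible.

key: running move(4) before back(2) would end elsewhere — order is forced
from: at (6,0), heading east
1. back(2) → at (4,0), heading east
2. turn(left) → at (4,0), heading north
3. move(4) → at (4,4), heading north
no rival 3-sequence matches.

back(2), turn(left), move(4)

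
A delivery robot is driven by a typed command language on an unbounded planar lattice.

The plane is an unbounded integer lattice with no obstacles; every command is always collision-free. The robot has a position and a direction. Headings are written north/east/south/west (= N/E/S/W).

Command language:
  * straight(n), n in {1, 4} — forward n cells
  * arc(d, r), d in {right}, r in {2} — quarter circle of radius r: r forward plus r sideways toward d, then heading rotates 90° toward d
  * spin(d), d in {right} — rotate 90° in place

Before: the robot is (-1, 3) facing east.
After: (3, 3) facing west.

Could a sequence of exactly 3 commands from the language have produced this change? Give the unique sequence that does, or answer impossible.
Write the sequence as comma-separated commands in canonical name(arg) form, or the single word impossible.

straight(4), spin(right), spin(right)

key: cell and facing (now W) both changed — the 3 commands mix motion and turning
from: (-1, 3) facing east
step 1 (straight(4)): (3, 3) facing east
step 2 (spin(right)): (3, 3) facing south
step 3 (spin(right)): (3, 3) facing west
no rival 3-sequence matches.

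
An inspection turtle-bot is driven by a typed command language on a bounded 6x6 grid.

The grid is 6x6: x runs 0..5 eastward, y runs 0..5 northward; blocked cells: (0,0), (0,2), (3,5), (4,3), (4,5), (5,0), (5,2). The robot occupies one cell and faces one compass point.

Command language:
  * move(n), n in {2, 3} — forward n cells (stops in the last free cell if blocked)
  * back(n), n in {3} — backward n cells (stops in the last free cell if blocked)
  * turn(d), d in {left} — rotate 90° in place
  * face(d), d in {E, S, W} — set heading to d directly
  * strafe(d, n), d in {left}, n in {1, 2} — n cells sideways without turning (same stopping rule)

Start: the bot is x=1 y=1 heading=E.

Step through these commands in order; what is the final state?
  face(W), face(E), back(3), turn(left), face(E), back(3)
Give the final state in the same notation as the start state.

from: x=1 y=1 heading=E
step 1 (face(W)): x=1 y=1 heading=W
step 2 (face(E)): x=1 y=1 heading=E
step 3 (back(3)): x=0 y=1 heading=E
step 4 (turn(left)): x=0 y=1 heading=N
step 5 (face(E)): x=0 y=1 heading=E
step 6 (back(3)): x=0 y=1 heading=E

x=0 y=1 heading=E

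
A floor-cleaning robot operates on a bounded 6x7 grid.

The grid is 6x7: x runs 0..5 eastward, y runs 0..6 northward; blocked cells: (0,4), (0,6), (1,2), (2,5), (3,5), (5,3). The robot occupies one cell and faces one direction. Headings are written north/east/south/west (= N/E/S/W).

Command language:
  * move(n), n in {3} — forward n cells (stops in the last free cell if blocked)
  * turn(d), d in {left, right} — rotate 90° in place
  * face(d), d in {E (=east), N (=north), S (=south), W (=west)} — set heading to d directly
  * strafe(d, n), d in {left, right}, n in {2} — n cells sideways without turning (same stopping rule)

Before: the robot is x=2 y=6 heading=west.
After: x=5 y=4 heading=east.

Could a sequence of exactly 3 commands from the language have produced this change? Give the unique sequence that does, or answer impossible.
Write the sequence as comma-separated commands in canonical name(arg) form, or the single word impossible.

key: position moved to (5,4) AND the heading swung to E — translation plus rotation needed
t0: x=2 y=6 heading=west
[1] after face(E): x=2 y=6 heading=east
[2] after move(3): x=5 y=6 heading=east
[3] after strafe(right, 2): x=5 y=4 heading=east
uniquely the one of 729 3-step routes that fits.

face(E), move(3), strafe(right, 2)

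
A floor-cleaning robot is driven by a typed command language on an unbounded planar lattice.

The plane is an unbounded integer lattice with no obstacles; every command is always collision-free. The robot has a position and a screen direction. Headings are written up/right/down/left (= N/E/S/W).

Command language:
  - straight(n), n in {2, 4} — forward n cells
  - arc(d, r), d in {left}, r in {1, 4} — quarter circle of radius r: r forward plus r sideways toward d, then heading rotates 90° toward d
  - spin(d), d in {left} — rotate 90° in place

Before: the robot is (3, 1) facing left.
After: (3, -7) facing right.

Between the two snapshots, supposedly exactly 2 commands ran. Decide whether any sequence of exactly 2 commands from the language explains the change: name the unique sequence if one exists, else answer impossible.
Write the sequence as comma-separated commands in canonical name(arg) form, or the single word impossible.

key: position moved to (3,-7) AND the heading swung to E — translation plus rotation needed
initial: (3, 1) facing left
t=1 arc(left, 4) ⇒ (-1, -3) facing down
t=2 arc(left, 4) ⇒ (3, -7) facing right
no rival 2-sequence matches.

arc(left, 4), arc(left, 4)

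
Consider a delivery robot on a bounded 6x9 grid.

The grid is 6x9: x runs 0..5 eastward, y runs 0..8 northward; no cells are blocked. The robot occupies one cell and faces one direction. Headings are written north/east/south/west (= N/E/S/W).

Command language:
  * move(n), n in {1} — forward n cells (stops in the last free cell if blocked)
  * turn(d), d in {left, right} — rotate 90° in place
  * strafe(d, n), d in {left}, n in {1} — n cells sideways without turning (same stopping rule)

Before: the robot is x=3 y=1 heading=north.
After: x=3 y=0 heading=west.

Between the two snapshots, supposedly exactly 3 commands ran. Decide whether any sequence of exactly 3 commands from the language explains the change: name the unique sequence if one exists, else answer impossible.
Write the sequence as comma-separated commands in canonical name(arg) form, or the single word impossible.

key: running strafe(left, 1) before turn(left) would end elsewhere — order is forced
begin: x=3 y=1 heading=north
t=1 turn(left) ⇒ x=3 y=1 heading=west
t=2 strafe(left, 1) ⇒ x=3 y=0 heading=west
t=3 strafe(left, 1) ⇒ x=3 y=0 heading=west
no other 3-command option fits: unique.

turn(left), strafe(left, 1), strafe(left, 1)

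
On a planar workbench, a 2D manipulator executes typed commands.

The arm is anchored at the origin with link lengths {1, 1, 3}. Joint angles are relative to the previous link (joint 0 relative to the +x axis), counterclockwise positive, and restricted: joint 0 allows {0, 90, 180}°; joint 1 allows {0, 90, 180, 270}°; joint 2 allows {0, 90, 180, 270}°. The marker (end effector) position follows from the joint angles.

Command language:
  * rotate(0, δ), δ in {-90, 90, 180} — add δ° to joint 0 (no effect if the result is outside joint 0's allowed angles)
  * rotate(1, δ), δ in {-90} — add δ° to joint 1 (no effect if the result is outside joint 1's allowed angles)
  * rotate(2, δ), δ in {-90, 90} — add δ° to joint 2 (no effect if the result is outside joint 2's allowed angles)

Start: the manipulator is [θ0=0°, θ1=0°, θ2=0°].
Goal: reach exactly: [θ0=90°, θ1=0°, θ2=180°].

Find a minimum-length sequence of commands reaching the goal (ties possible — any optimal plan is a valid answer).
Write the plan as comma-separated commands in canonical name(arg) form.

begin: [θ0=0°, θ1=0°, θ2=0°]
[1] after rotate(0, 90): [θ0=90°, θ1=0°, θ2=0°]
[2] after rotate(2, -90): [θ0=90°, θ1=0°, θ2=270°]
[3] after rotate(2, -90): [θ0=90°, θ1=0°, θ2=180°]
minimal: 3 command(s), checked below 3.

rotate(0, 90), rotate(2, -90), rotate(2, -90)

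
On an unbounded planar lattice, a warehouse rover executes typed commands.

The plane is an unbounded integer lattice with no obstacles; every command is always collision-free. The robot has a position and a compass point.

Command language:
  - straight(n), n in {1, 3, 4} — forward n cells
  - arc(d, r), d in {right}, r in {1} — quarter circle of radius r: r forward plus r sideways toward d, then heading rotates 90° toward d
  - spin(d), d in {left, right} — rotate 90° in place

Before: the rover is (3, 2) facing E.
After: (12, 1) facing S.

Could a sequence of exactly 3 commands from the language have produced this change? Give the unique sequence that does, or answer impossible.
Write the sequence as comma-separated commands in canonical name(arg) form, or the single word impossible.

straight(4), straight(4), arc(right, 1)

key: running arc(right, 1) before straight(4) would end elsewhere — order is forced
start: (3, 2) facing E
t=1 straight(4) ⇒ (7, 2) facing E
t=2 straight(4) ⇒ (11, 2) facing E
t=3 arc(right, 1) ⇒ (12, 1) facing S
no rival 3-sequence matches.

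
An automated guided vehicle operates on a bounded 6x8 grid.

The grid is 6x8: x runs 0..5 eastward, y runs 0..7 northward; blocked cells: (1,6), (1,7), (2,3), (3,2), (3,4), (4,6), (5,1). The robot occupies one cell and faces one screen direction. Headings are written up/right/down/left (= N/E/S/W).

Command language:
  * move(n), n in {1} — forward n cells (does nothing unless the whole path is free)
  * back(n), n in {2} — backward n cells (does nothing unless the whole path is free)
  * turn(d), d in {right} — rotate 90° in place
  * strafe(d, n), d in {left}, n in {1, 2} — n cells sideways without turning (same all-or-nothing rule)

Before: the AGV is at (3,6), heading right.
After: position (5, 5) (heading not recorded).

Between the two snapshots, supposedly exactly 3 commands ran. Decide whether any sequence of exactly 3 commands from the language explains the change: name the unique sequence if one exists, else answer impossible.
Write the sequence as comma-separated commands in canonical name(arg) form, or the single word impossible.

key: running strafe(left, 2) before turn(right) would end elsewhere — order is forced
initial: at (3,6), heading right
step 1 (turn(right)): at (3,6), heading down
step 2 (move(1)): at (3,5), heading down
step 3 (strafe(left, 2)): at (5,5), heading down
uniquely the one of 125 3-step routes that fits.

turn(right), move(1), strafe(left, 2)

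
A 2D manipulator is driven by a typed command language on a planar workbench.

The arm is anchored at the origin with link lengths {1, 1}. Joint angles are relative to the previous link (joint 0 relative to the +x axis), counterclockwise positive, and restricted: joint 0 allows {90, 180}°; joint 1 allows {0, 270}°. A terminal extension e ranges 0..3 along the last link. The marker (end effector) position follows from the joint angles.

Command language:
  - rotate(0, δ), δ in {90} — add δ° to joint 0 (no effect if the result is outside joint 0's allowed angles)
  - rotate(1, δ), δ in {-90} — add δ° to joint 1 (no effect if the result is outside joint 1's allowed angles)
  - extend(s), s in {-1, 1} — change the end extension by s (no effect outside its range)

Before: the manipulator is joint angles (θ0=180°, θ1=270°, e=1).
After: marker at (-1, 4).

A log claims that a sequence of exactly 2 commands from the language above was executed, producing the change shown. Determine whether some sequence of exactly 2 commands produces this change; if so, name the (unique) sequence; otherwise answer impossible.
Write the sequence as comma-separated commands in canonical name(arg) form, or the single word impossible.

begin: joint angles (θ0=180°, θ1=270°, e=1)
[1] after extend(1): joint angles (θ0=180°, θ1=270°, e=2)
[2] after extend(1): joint angles (θ0=180°, θ1=270°, e=3)
no other 2-command option fits: unique.

extend(1), extend(1)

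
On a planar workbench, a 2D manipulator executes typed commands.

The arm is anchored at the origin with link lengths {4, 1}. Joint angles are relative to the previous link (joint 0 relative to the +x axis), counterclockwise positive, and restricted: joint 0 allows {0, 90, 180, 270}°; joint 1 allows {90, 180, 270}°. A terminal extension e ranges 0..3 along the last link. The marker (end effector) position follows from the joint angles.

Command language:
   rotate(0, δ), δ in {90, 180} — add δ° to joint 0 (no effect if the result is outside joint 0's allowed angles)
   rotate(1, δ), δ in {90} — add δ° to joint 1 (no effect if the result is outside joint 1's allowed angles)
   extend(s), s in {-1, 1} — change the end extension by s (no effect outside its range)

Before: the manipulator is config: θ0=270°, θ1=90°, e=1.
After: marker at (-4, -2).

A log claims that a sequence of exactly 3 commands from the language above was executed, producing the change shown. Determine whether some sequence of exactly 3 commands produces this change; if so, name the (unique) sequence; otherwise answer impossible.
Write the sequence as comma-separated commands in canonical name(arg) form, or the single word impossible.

begin: config: θ0=270°, θ1=90°, e=1
[1] after rotate(0, 90): config: θ0=0°, θ1=90°, e=1
[2] after rotate(0, 90): config: θ0=90°, θ1=90°, e=1
[3] after rotate(0, 90): config: θ0=180°, θ1=90°, e=1
all 125 alternatives checked — unique.

rotate(0, 90), rotate(0, 90), rotate(0, 90)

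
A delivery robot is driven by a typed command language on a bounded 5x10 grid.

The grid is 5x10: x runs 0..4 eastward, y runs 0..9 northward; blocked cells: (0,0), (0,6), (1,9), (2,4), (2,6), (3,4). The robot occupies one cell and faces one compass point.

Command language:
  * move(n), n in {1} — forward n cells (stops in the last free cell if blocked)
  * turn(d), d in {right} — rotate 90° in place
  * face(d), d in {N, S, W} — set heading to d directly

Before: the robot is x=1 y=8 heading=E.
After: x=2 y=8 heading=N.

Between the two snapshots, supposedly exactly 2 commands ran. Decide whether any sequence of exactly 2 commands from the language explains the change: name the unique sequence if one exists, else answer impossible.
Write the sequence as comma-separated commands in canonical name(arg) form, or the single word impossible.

move(1), face(N)

key: order matters: swapping move(1) and face(N) lands elsewhere
start: x=1 y=8 heading=E
[1] after move(1): x=2 y=8 heading=E
[2] after face(N): x=2 y=8 heading=N
all 25 alternatives checked — unique.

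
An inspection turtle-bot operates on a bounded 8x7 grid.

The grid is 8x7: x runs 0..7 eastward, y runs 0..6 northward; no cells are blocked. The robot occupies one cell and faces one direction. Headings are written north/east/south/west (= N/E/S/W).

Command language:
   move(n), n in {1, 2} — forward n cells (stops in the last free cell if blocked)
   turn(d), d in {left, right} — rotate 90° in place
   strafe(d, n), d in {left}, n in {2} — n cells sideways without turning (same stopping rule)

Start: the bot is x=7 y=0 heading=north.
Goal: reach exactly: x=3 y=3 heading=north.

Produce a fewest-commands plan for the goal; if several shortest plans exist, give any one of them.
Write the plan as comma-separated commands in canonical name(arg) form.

move(1), strafe(left, 2), strafe(left, 2), move(2)

initial: x=7 y=0 heading=north
[1] after move(1): x=7 y=1 heading=north
[2] after strafe(left, 2): x=5 y=1 heading=north
[3] after strafe(left, 2): x=3 y=1 heading=north
[4] after move(2): x=3 y=3 heading=north
shorter routes all fall short; 4 is best.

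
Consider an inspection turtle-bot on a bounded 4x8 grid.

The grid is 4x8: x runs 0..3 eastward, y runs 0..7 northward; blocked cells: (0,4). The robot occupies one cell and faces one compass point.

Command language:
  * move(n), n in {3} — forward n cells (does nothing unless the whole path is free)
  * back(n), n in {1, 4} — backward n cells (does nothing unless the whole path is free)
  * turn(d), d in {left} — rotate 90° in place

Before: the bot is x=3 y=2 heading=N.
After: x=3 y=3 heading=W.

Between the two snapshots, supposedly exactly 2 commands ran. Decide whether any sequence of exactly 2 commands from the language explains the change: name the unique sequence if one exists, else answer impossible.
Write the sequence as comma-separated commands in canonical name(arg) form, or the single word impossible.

all 16 sequences checked — none match.

impossible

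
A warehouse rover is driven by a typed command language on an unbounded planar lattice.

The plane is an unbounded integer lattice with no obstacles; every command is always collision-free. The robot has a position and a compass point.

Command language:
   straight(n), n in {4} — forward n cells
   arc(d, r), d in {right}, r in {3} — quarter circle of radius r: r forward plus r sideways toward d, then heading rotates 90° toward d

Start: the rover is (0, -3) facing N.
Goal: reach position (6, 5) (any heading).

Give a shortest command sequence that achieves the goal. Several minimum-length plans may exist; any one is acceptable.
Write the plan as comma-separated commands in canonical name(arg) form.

initial: (0, -3) facing N
1. straight(4) → (0, 1) facing N
2. straight(4) → (0, 5) facing N
3. arc(right, 3) → (3, 8) facing E
4. arc(right, 3) → (6, 5) facing S
no 3-step plan works, so 4 is optimal.

straight(4), straight(4), arc(right, 3), arc(right, 3)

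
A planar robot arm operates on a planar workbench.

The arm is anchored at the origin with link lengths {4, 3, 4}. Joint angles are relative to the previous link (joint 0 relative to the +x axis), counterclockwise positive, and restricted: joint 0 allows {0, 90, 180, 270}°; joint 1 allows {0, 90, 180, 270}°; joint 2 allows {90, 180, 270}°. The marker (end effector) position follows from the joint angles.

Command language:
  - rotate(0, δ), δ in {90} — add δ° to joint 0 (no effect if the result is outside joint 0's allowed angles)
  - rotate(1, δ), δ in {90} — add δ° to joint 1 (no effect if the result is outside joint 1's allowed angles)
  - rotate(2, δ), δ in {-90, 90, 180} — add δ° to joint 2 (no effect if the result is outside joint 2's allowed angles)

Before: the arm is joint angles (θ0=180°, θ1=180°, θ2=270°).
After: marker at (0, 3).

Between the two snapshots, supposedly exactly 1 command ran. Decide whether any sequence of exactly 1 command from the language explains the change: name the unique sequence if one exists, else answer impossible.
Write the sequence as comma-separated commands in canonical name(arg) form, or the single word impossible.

rotate(1, 90)

start: joint angles (θ0=180°, θ1=180°, θ2=270°)
[1] after rotate(1, 90): joint angles (θ0=180°, θ1=270°, θ2=270°)
all 5 alternatives checked — unique.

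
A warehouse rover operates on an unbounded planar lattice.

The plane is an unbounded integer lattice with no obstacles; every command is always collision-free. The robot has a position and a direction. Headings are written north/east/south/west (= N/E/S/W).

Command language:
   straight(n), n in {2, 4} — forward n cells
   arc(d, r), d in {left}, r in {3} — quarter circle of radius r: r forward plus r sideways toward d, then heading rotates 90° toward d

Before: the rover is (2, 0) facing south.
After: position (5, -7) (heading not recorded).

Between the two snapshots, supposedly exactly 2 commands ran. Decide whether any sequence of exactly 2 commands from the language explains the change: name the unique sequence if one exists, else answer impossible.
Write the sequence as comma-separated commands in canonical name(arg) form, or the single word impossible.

key: order matters: swapping straight(4) and arc(left, 3) lands elsewhere
initial: (2, 0) facing south
step 1 (straight(4)): (2, -4) facing south
step 2 (arc(left, 3)): (5, -7) facing east
all 9 alternatives checked — unique.

straight(4), arc(left, 3)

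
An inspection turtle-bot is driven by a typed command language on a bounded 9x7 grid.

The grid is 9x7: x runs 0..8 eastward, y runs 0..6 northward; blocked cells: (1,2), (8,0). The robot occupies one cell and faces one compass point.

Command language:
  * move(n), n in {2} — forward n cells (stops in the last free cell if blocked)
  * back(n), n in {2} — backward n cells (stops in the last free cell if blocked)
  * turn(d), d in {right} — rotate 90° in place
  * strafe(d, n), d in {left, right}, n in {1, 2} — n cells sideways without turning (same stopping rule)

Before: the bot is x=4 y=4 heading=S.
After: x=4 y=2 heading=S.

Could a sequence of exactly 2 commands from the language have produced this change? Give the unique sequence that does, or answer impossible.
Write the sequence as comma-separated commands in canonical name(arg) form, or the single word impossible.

impossible

checked all 2-command options: none fits.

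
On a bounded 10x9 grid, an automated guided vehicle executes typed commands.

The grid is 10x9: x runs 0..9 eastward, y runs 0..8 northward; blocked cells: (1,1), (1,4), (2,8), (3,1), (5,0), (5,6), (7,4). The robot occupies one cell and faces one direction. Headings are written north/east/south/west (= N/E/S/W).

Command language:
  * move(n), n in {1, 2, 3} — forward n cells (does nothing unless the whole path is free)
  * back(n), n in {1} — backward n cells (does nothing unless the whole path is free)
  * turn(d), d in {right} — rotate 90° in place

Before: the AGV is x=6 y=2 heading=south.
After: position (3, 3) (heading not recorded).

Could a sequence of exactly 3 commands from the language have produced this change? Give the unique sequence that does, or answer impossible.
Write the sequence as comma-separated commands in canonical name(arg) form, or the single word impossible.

key: running move(3) before back(1) would end elsewhere — order is forced
initial: x=6 y=2 heading=south
t=1 back(1) ⇒ x=6 y=3 heading=south
t=2 turn(right) ⇒ x=6 y=3 heading=west
t=3 move(3) ⇒ x=3 y=3 heading=west
uniquely the one of 125 3-step routes that fits.

back(1), turn(right), move(3)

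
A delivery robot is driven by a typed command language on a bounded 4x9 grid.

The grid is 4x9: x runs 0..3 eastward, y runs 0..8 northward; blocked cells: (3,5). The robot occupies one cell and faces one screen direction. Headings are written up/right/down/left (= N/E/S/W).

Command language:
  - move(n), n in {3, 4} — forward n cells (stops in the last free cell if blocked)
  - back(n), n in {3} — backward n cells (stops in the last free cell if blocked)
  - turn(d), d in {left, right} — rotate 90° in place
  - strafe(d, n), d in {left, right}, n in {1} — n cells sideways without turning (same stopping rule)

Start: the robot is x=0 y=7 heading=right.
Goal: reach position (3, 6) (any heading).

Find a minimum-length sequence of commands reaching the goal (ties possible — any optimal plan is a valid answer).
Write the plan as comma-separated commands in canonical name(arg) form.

initial: x=0 y=7 heading=right
[1] after strafe(right, 1): x=0 y=6 heading=right
[2] after move(3): x=3 y=6 heading=right
nothing shorter than 2 reaches the goal.

strafe(right, 1), move(3)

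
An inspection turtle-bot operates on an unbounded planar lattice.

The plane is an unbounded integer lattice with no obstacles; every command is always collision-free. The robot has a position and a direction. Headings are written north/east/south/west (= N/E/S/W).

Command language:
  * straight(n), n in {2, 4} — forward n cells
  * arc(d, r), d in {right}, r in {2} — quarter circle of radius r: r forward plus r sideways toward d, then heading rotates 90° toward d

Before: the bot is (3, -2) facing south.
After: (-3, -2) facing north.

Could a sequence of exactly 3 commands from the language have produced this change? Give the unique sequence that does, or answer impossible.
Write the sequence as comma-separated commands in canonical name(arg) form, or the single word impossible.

arc(right, 2), straight(2), arc(right, 2)

key: cell and facing (now N) both changed — the 3 commands mix motion and turning
initial: (3, -2) facing south
[1] after arc(right, 2): (1, -4) facing west
[2] after straight(2): (-1, -4) facing west
[3] after arc(right, 2): (-3, -2) facing north
all 27 alternatives checked — unique.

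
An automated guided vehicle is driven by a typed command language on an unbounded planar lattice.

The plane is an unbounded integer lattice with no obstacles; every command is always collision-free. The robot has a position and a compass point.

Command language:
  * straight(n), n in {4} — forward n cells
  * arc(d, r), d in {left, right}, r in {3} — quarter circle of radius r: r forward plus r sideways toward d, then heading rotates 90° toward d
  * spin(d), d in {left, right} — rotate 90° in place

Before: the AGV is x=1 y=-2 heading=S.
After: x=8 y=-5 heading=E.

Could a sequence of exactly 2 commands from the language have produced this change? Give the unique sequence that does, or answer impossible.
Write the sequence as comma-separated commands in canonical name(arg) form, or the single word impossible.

arc(left, 3), straight(4)

key: cell and facing (now E) both changed — the 2 commands mix motion and turning
t0: x=1 y=-2 heading=S
step 1 (arc(left, 3)): x=4 y=-5 heading=E
step 2 (straight(4)): x=8 y=-5 heading=E
all 25 alternatives checked — unique.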